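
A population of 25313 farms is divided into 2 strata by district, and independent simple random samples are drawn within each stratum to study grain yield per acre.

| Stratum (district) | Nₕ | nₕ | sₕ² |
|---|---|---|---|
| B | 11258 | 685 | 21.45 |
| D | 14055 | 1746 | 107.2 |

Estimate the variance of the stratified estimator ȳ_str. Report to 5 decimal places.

0.02239

Var(ȳ_str) = Σₕ Wₕ²(1 − fₕ)sₕ²/nₕ with Wₕ = Nₕ/N, N = 25313.
B: Wₕ = 0.44475171; term = 0.44475171²·(1 − 0.06084562)·21.45/685 = 0.0058171326.
D: Wₕ = 0.55524829; term = 0.55524829²·(1 − 0.12422625)·107.2/1746 = 0.01657742.
Sum = 0.022394553.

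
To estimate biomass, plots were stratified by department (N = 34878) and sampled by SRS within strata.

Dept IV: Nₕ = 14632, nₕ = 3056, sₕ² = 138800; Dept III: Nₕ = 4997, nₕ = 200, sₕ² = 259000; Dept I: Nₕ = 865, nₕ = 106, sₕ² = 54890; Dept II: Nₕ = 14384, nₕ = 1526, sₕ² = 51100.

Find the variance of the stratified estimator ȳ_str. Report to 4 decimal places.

37.2126

Var(ȳ_str) = Σₕ Wₕ²(1 − fₕ)sₕ²/nₕ with Wₕ = Nₕ/N, N = 34878.
Dept IV: Wₕ = 0.41951947; term = 0.41951947²·(1 − 0.20885730)·138800/3056 = 6.3240483.
Dept III: Wₕ = 0.14327083; term = 0.14327083²·(1 − 0.04002401)·259000/200 = 25.517945.
Dept I: Wₕ = 0.02480073; term = 0.02480073²·(1 − 0.12254335)·54890/106 = 0.27947444.
Dept II: Wₕ = 0.41240897; term = 0.41240897²·(1 − 0.10609010)·51100/1526 = 5.091155.
Sum = 37.212623.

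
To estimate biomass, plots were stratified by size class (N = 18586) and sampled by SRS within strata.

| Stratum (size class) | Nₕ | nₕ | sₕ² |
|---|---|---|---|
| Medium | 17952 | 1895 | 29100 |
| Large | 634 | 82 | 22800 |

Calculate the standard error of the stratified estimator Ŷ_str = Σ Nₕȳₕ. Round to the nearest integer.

67259

Var(Ŷ_str) = Σₕ Nₕ²(1 − fₕ)sₕ²/nₕ.
Medium: 17952²·(1 − 1895/17952)·29100/1895 = 4.4265056 × 10^9.
Large: 634²·(1 − 82/634)·22800/82 = 9.7308176 × 10^7.
Sum = 4.5238138 × 10^9.
SE = √(4.5238138 × 10^9) = 67259.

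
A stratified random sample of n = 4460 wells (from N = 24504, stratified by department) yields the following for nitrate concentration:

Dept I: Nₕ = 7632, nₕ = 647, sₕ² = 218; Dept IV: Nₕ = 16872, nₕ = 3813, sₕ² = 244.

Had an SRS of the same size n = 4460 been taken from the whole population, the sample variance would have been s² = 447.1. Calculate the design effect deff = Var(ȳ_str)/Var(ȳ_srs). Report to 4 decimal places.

0.6512

Var(ȳ_str) = Σ Wₕ²(1−fₕ)sₕ²/nₕ with Wₕ = Nₕ/24504:
  Dept I: (7632/24504)²·(1−647/7632)·218/647 = 0.029914587
  Dept IV: (16872/24504)²·(1−3813/16872)·244/3813 = 0.023481484
  → Var(ȳ_str) = 0.053396071.
Var(ȳ_srs) = (1 − 4460/24504)·447.1/4460 = 0.082000636.
deff = 0.053396071 / 0.082000636 = 0.6512.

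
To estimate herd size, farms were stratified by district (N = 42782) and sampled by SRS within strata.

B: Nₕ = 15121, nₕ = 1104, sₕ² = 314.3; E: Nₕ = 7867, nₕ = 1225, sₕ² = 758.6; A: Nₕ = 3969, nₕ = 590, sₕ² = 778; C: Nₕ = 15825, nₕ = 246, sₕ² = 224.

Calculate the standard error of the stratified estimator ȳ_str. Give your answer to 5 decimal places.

Var(ȳ_str) = Σₕ Wₕ²(1 − fₕ)sₕ²/nₕ with Wₕ = Nₕ/N, N = 42782.
B: Wₕ = 0.35344304; term = 0.35344304²·(1 − 0.07301104)·314.3/1104 = 0.032967706.
E: Wₕ = 0.18388575; term = 0.18388575²·(1 − 0.15571374)·758.6/1225 = 0.0176792.
A: Wₕ = 0.09277266; term = 0.09277266²·(1 − 0.14865205)·778/590 = 0.0096621708.
C: Wₕ = 0.36989856; term = 0.36989856²·(1 − 0.01554502)·224/246 = 0.12265183.
Sum = 0.18296091.
SE = √(0.18296091) = 0.42774.

0.42774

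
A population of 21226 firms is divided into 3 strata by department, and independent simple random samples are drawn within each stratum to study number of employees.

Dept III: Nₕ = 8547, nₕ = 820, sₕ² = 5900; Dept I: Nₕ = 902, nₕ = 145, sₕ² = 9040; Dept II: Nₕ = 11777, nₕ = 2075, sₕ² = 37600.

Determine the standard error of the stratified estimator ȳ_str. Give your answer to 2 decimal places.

2.40

Var(ȳ_str) = Σₕ Wₕ²(1 − fₕ)sₕ²/nₕ with Wₕ = Nₕ/N, N = 21226.
Dept III: Wₕ = 0.40266654; term = 0.40266654²·(1 − 0.09594010)·5900/820 = 1.054694.
Dept I: Wₕ = 0.04249505; term = 0.04249505²·(1 − 0.16075388)·9040/145 = 0.094485796.
Dept II: Wₕ = 0.55483841; term = 0.55483841²·(1 − 0.17619088)·37600/2075 = 4.595464.
Sum = 5.7446438.
SE = √(5.7446438) = 2.40.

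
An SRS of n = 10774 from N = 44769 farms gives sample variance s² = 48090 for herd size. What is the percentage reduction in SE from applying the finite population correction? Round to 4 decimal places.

12.8597

f = n/N = 10774/44769 = 0.24065760.
SE_no-fpc = √(s²/n) = 2.1127052; SE_fpc = √((1−f)s²/n) = 1.8410167.
Ratio = √(1−f) = 0.87140255. Reduction = 100·(1 − 0.87140255) = 12.8597%.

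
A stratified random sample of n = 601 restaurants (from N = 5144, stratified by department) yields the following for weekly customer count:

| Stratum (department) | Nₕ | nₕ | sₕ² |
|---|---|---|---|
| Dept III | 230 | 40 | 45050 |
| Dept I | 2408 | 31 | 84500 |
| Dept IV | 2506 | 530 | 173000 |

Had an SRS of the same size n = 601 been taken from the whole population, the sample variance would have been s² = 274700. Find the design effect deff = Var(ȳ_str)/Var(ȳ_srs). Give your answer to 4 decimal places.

1.6166

Var(ȳ_str) = Σ Wₕ²(1−fₕ)sₕ²/nₕ with Wₕ = Nₕ/5144:
  Dept III: (230/5144)²·(1−40/230)·45050/40 = 1.8600059
  Dept I: (2408/5144)²·(1−31/2408)·84500/31 = 589.6289
  Dept IV: (2506/5144)²·(1−530/2506)·173000/530 = 61.085245
  → Var(ȳ_str) = 652.57415.
Var(ȳ_srs) = (1 − 601/5144)·274700/601 = 403.66953.
deff = 652.57415 / 403.66953 = 1.6166.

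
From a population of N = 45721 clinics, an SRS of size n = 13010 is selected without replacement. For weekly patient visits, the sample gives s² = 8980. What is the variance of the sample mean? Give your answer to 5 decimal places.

0.49383

Under SRS without replacement, Var(ȳ) = (1 − f)·s²/n with f = n/N = 13010/45721 = 0.28455196.
Var(ȳ) = (1 − 0.28455196)·8980/13010 = 0.71544804·0.69023828 = 0.49382963.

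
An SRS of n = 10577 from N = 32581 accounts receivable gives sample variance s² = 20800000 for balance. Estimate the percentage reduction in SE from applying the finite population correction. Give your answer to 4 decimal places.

17.8195

f = n/N = 10577/32581 = 0.32463706.
SE_no-fpc = √(s²/n) = 44.345588; SE_fpc = √((1−f)s²/n) = 36.443412.
Ratio = √(1−f) = 0.82180469. Reduction = 100·(1 − 0.82180469) = 17.8195%.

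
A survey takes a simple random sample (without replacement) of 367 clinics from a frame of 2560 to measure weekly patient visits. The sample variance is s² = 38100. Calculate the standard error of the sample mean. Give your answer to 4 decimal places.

Under SRS without replacement, Var(ȳ) = (1 − f)·s²/n with f = n/N = 367/2560 = 0.14335938.
Var(ȳ) = (1 − 0.14335938)·38100/367 = 0.85664063·103.81471 = 88.931901.
SE(ȳ) = √(88.931901) = 9.4304.

9.4304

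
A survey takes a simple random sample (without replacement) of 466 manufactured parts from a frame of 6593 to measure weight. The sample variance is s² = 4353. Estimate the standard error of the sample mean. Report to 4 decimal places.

2.9463

Under SRS without replacement, Var(ȳ) = (1 − f)·s²/n with f = n/N = 466/6593 = 0.07068103.
Var(ȳ) = (1 − 0.07068103)·4353/466 = 0.92931897·9.3412017 = 8.680956.
SE(ȳ) = √(8.680956) = 2.9463.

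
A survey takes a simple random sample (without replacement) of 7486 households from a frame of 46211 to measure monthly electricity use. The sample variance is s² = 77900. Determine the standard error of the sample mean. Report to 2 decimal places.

2.95

Under SRS without replacement, Var(ȳ) = (1 − f)·s²/n with f = n/N = 7486/46211 = 0.16199606.
Var(ȳ) = (1 − 0.16199606)·77900/7486 = 0.83800394·10.406091 = 8.7203456.
SE(ȳ) = √(8.7203456) = 2.95.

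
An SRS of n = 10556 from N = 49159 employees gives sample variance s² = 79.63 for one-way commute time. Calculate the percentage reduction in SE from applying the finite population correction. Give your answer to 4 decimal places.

f = n/N = 10556/49159 = 0.21473179.
SE_no-fpc = √(s²/n) = 0.086853769; SE_fpc = √((1−f)s²/n) = 0.07696578.
Ratio = √(1−f) = 0.88615360. Reduction = 100·(1 − 0.88615360) = 11.3846%.

11.3846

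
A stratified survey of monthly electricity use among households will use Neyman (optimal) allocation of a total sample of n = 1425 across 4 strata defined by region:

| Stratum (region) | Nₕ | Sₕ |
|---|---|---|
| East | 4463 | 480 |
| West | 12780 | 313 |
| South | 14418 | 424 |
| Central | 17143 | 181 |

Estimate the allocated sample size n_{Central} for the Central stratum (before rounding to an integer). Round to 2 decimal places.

287.89

Neyman allocation: nₕ = n·NₕSₕ / Σⱼ NⱼSⱼ.
Σ NⱼSⱼ = 4463·480 + 12780·313 + 14418·424 + 17143·181 = 1.5358495 × 10^7.
n_{Central} = 1425·17143·181 / (1.5358495 × 10^7) = 287.89.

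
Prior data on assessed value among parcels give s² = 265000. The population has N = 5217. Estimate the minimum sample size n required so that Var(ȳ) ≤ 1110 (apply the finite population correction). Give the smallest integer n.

229

Without fpc, n₀ = s²/D = 265000/1110 = 238.7387.
With fpc, (1 − n/N)·s²/n ≤ D requires n ≥ n₀/(1 + n₀/N) = 238.7387/(1 + 238.7387/5217) = 228.2917.
Rounding up, n = 229.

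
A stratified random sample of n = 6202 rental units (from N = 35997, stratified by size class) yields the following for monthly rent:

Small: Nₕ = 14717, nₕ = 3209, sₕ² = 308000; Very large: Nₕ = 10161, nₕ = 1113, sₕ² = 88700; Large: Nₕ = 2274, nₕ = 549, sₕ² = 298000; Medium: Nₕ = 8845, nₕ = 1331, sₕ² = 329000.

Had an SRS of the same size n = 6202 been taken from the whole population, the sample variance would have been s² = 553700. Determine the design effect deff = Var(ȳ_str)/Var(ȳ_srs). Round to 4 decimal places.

0.4401

Var(ȳ_str) = Σ Wₕ²(1−fₕ)sₕ²/nₕ with Wₕ = Nₕ/35997:
  Small: (14717/35997)²·(1−3209/14717)·308000/3209 = 12.544909
  Very large: (10161/35997)²·(1−1113/10161)·88700/1113 = 5.6543786
  Large: (2274/35997)²·(1−549/2274)·298000/549 = 1.6432017
  Medium: (8845/35997)²·(1−1331/8845)·329000/1331 = 12.678102
  → Var(ȳ_str) = 32.520591.
Var(ȳ_srs) = (1 − 6202/35997)·553700/6202 = 73.895815.
deff = 32.520591 / 73.895815 = 0.4401.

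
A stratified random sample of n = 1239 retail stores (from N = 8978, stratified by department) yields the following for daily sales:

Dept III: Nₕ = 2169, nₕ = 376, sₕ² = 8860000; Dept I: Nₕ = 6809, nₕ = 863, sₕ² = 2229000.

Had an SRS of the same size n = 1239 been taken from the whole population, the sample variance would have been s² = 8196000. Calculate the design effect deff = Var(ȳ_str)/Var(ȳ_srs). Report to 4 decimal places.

Var(ȳ_str) = Σ Wₕ²(1−fₕ)sₕ²/nₕ with Wₕ = Nₕ/8978:
  Dept III: (2169/8978)²·(1−376/2169)·8860000/376 = 1136.9111
  Dept I: (6809/8978)²·(1−863/6809)·2229000/863 = 1297.3236
  → Var(ȳ_str) = 2434.2347.
Var(ȳ_srs) = (1 − 1239/8978)·8196000/1239 = 5702.1139.
deff = 2434.2347 / 5702.1139 = 0.4269.

0.4269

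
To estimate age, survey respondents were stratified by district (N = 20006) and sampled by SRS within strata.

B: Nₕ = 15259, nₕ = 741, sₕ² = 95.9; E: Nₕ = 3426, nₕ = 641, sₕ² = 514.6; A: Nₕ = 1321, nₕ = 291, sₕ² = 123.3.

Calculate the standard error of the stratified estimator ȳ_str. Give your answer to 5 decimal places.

Var(ȳ_str) = Σₕ Wₕ²(1 − fₕ)sₕ²/nₕ with Wₕ = Nₕ/N, N = 20006.
B: Wₕ = 0.76272118; term = 0.76272118²·(1 − 0.04856150)·95.9/741 = 0.071632933.
E: Wₕ = 0.17124863; term = 0.17124863²·(1 − 0.18709866)·514.6/641 = 0.019138319.
A: Wₕ = 0.06603019; term = 0.06603019²·(1 − 0.22028766)·123.3/291 = 0.0014404215.
Sum = 0.092211674.
SE = √(0.092211674) = 0.30366.

0.30366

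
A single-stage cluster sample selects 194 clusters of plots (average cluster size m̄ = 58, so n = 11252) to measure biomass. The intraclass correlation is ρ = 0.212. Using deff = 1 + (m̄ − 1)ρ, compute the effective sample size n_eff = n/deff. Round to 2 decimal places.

deff = 1 + (58 − 1)·0.212 = 1 + 12.084 = 13.084.
n_eff = 11252 / 13.084 = 859.98.

859.98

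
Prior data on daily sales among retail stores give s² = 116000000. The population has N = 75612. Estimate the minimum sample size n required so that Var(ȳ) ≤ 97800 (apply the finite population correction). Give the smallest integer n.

1168

Without fpc, n₀ = s²/D = 116000000/97800 = 1186.0941.
With fpc, (1 − n/N)·s²/n ≤ D requires n ≥ n₀/(1 + n₀/N) = 1186.0941/(1 + 1186.0941/75612) = 1167.7757.
Rounding up, n = 1168.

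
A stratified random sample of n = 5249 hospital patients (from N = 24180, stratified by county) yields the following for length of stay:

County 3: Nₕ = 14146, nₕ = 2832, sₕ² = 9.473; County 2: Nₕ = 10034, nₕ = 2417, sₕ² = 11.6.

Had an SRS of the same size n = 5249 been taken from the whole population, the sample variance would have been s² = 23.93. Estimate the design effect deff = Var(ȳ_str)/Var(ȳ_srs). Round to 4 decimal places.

Var(ȳ_str) = Σ Wₕ²(1−fₕ)sₕ²/nₕ with Wₕ = Nₕ/24180:
  County 3: (14146/24180)²·(1−2832/14146)·9.473/2832 = 9.1565427 × 10^-4
  County 2: (10034/24180)²·(1−2417/10034)·11.6/2417 = 6.2737441 × 10^-4
  → Var(ȳ_str) = 0.0015430287.
Var(ȳ_srs) = (1 − 5249/24180)·23.93/5249 = 0.0035693027.
deff = 0.0015430287 / 0.0035693027 = 0.4323.

0.4323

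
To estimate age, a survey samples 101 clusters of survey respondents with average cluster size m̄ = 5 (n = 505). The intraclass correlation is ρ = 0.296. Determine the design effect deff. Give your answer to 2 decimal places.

deff = 1 + (5 − 1)·0.296 = 1 + 1.184 = 2.184.

2.18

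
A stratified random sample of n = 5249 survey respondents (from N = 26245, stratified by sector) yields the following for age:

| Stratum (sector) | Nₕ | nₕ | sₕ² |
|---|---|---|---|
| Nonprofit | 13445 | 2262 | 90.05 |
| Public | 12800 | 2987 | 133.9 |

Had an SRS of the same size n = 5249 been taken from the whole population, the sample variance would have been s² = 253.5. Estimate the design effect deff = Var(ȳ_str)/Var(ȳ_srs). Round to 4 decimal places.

Var(ȳ_str) = Σ Wₕ²(1−fₕ)sₕ²/nₕ with Wₕ = Nₕ/26245:
  Nonprofit: (13445/26245)²·(1−2262/13445)·90.05/2262 = 0.0086899463
  Public: (12800/26245)²·(1−2987/12800)·133.9/2987 = 0.0081745521
  → Var(ȳ_str) = 0.016864498.
Var(ȳ_srs) = (1 − 5249/26245)·253.5/5249 = 0.038635931.
deff = 0.016864498 / 0.038635931 = 0.4365.

0.4365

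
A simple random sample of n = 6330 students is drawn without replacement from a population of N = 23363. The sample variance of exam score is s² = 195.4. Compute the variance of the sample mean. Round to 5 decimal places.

0.02251

Under SRS without replacement, Var(ȳ) = (1 − f)·s²/n with f = n/N = 6330/23363 = 0.27094123.
Var(ȳ) = (1 − 0.27094123)·195.4/6330 = 0.72905877·0.030868878 = 0.022505226.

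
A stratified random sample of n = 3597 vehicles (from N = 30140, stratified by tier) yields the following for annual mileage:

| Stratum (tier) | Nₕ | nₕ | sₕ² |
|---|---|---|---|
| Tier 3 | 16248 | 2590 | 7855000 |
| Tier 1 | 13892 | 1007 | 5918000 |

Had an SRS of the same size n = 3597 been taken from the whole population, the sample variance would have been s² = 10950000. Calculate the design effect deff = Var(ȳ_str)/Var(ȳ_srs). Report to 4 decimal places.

0.7083

Var(ȳ_str) = Σ Wₕ²(1−fₕ)sₕ²/nₕ with Wₕ = Nₕ/30140:
  Tier 3: (16248/30140)²·(1−2590/16248)·7855000/2590 = 740.87843
  Tier 1: (13892/30140)²·(1−1007/13892)·5918000/1007 = 1157.999
  → Var(ȳ_str) = 1898.8774.
Var(ȳ_srs) = (1 − 3597/30140)·10950000/3597 = 2680.8989.
deff = 1898.8774 / 2680.8989 = 0.7083.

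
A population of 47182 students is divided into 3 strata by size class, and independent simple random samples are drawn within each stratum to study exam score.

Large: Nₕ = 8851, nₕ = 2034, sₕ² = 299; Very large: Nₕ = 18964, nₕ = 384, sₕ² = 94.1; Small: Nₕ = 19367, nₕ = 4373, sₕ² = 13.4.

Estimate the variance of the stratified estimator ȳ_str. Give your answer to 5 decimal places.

0.04317

Var(ȳ_str) = Σₕ Wₕ²(1 − fₕ)sₕ²/nₕ with Wₕ = Nₕ/N, N = 47182.
Large: Wₕ = 0.18759273; term = 0.18759273²·(1 − 0.22980454)·299/2034 = 0.0039843106.
Very large: Wₕ = 0.40193294; term = 0.40193294²·(1 − 0.02024889)·94.1/384 = 0.038786569.
Small: Wₕ = 0.41047433; term = 0.41047433²·(1 − 0.22579646)·13.4/4373 = 3.9971688 × 10^-4.
Sum = 0.043170596.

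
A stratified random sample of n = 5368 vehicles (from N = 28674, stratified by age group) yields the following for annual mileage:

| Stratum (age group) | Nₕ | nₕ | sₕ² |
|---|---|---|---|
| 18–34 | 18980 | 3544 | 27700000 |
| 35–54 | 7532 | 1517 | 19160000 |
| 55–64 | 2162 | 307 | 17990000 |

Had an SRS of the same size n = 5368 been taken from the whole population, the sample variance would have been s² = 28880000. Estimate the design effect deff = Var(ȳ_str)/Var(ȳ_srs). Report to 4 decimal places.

Var(ȳ_str) = Σ Wₕ²(1−fₕ)sₕ²/nₕ with Wₕ = Nₕ/28674:
  18–34: (18980/28674)²·(1−3544/18980)·27700000/3544 = 2785.0979
  35–54: (7532/28674)²·(1−1517/7532)·19160000/1517 = 695.95203
  55–64: (2162/28674)²·(1−307/2162)·17990000/307 = 285.83528
  → Var(ȳ_str) = 3766.8852.
Var(ȳ_srs) = (1 − 5368/28674)·28880000/5368 = 4372.8456.
deff = 3766.8852 / 4372.8456 = 0.8614.

0.8614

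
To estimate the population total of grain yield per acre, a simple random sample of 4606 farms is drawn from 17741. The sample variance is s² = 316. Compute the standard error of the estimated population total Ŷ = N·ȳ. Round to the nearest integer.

3998

Var(Ŷ) = N²·Var(ȳ) = N²·(1 − n/N)·s²/n.
f = 4606/17741 = 0.25962460; Var(ȳ) = 0.74037540·316/4606 = 0.050794318.
Var(Ŷ) = 17741² · 0.050794318 = 1.598716 × 10^7.
SE(Ŷ) = √(1.598716 × 10^7) = 3998.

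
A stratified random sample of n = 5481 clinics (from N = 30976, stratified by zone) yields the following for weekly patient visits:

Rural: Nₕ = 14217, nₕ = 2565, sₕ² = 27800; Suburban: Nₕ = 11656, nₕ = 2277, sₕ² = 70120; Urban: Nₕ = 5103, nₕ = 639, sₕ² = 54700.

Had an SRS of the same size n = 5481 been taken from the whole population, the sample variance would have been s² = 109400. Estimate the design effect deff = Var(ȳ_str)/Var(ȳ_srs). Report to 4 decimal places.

0.4512

Var(ȳ_str) = Σ Wₕ²(1−fₕ)sₕ²/nₕ with Wₕ = Nₕ/30976:
  Rural: (14217/30976)²·(1−2565/14217)·27800/2565 = 1.8711784
  Suburban: (11656/30976)²·(1−2277/11656)·70120/2277 = 3.5086034
  Urban: (5103/30976)²·(1−639/5103)·54700/639 = 2.0322894
  → Var(ȳ_str) = 7.4120712.
Var(ȳ_srs) = (1 − 5481/30976)·109400/5481 = 16.428095.
deff = 7.4120712 / 16.428095 = 0.4512.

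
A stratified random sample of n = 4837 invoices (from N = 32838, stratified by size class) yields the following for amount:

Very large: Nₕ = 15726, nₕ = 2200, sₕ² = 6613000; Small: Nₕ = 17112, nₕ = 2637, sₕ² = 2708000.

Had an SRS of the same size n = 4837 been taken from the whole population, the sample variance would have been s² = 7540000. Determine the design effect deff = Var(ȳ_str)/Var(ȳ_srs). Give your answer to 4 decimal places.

0.6236

Var(ȳ_str) = Σ Wₕ²(1−fₕ)sₕ²/nₕ with Wₕ = Nₕ/32838:
  Very large: (15726/32838)²·(1−2200/15726)·6613000/2200 = 592.93911
  Small: (17112/32838)²·(1−2637/17112)·2708000/2637 = 235.88726
  → Var(ȳ_str) = 828.82637.
Var(ȳ_srs) = (1 − 4837/32838)·7540000/4837 = 1329.2054.
deff = 828.82637 / 1329.2054 = 0.6236.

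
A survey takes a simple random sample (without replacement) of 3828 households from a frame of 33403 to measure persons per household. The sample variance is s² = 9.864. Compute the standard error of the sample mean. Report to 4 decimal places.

0.0478

Under SRS without replacement, Var(ȳ) = (1 − f)·s²/n with f = n/N = 3828/33403 = 0.11460048.
Var(ȳ) = (1 − 0.11460048)·9.864/3828 = 0.88539952·0.0025768025 = 0.0022814997.
SE(ȳ) = √(0.0022814997) = 0.0478.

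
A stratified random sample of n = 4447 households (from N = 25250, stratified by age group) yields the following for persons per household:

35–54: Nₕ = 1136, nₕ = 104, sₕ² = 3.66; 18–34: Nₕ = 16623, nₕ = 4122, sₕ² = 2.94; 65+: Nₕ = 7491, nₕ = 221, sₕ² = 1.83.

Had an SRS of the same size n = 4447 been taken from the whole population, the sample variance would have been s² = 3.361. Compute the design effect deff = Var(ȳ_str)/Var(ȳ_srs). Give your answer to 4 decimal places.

Var(ȳ_str) = Σ Wₕ²(1−fₕ)sₕ²/nₕ with Wₕ = Nₕ/25250:
  35–54: (1136/25250)²·(1−104/1136)·3.66/104 = 6.471173 × 10^-5
  18–34: (16623/25250)²·(1−4122/16623)·2.94/4122 = 2.3247205 × 10^-4
  65+: (7491/25250)²·(1−221/7491)·1.83/221 = 7.0731075 × 10^-4
  → Var(ȳ_str) = 0.0010044945.
Var(ȳ_srs) = (1 − 4447/25250)·3.361/4447 = 6.2268151 × 10^-4.
deff = 0.0010044945 / (6.2268151 × 10^-4) = 1.6132.

1.6132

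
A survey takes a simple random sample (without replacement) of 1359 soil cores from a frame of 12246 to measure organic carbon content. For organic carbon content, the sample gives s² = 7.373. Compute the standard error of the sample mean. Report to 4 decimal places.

0.0694

Under SRS without replacement, Var(ȳ) = (1 − f)·s²/n with f = n/N = 1359/12246 = 0.11097501.
Var(ȳ) = (1 − 0.11097501)·7.373/1359 = 0.88902499·0.0054253127 = 0.0048232386.
SE(ȳ) = √(0.0048232386) = 0.0694.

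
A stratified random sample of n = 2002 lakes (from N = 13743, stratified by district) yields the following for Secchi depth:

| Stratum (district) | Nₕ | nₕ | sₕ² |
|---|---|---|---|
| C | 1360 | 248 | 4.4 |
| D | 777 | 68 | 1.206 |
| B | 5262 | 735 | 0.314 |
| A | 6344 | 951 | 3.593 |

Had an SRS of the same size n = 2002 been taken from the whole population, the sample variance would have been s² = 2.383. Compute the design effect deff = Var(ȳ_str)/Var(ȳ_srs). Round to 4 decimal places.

Var(ȳ_str) = Σ Wₕ²(1−fₕ)sₕ²/nₕ with Wₕ = Nₕ/13743:
  C: (1360/13743)²·(1−248/1360)·4.4/248 = 1.420632 × 10^-4
  D: (777/13743)²·(1−68/777)·1.206/68 = 5.1730009 × 10^-5
  B: (5262/13743)²·(1−735/5262)·0.314/735 = 5.3881609 × 10^-5
  A: (6344/13743)²·(1−951/6344)·3.593/951 = 6.8439559 × 10^-4
  → Var(ȳ_str) = 9.3207041 × 10^-4.
Var(ȳ_srs) = (1 − 2002/13743)·2.383/2002 = 0.0010169123.
deff = (9.3207041 × 10^-4) / 0.0010169123 = 0.9166.

0.9166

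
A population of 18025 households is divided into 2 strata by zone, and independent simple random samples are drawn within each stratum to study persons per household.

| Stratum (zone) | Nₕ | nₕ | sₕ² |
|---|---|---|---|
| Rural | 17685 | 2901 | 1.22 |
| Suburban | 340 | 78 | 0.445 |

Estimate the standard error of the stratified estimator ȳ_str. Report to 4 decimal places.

Var(ȳ_str) = Σₕ Wₕ²(1 − fₕ)sₕ²/nₕ with Wₕ = Nₕ/N, N = 18025.
Rural: Wₕ = 0.98113731; term = 0.98113731²·(1 − 0.16403732)·1.22/2901 = 3.3842199 × 10^-4.
Suburban: Wₕ = 0.01886269; term = 0.01886269²·(1 − 0.22941176)·0.445/78 = 1.56421 × 10^-6.
Sum = 3.399862 × 10^-4.
SE = √(3.399862 × 10^-4) = 0.0184.

0.0184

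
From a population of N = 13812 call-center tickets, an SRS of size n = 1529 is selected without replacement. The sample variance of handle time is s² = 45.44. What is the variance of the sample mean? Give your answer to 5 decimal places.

Under SRS without replacement, Var(ȳ) = (1 − f)·s²/n with f = n/N = 1529/13812 = 0.11070084.
Var(ȳ) = (1 − 0.11070084)·45.44/1529 = 0.88929916·0.02971877 = 0.026428878.

0.02643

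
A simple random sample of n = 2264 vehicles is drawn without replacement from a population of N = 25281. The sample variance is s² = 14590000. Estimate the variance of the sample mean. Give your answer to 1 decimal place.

Under SRS without replacement, Var(ȳ) = (1 − f)·s²/n with f = n/N = 2264/25281 = 0.08955342.
Var(ȳ) = (1 − 0.08955342)·14590000/2264 = 0.91044658·6444.3463 = 5867.233.

5867.2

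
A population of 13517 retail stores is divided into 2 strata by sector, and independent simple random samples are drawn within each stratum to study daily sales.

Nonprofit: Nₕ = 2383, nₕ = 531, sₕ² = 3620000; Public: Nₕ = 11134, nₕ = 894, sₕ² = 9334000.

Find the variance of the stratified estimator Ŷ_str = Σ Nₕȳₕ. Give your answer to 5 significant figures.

Var(Ŷ_str) = Σₕ Nₕ²(1 − fₕ)sₕ²/nₕ.
Nonprofit: 2383²·(1 − 531/2383)·3620000/531 = 3.0087013 × 10^10.
Public: 11134²·(1 − 894/11134)·9334000/894 = 1.1903686 × 10^12.
Sum = 1.2204556 × 10^12.

1.2205 × 10^12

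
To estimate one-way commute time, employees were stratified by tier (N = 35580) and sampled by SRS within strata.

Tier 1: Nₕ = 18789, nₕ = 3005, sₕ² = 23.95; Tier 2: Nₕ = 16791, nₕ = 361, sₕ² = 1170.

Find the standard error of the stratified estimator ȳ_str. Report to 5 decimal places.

0.84152

Var(ȳ_str) = Σₕ Wₕ²(1 − fₕ)sₕ²/nₕ with Wₕ = Nₕ/N, N = 35580.
Tier 1: Wₕ = 0.52807757; term = 0.52807757²·(1 − 0.15993400)·23.95/3005 = 0.0018671099.
Tier 2: Wₕ = 0.47192243; term = 0.47192243²·(1 − 0.02149961)·1170/361 = 0.70628649.
Sum = 0.7081536.
SE = √(0.7081536) = 0.84152.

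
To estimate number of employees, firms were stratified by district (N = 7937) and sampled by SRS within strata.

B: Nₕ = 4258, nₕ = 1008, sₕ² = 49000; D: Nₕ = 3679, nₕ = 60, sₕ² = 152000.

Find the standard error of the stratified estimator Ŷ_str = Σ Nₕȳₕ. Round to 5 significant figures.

185480

Var(Ŷ_str) = Σₕ Nₕ²(1 − fₕ)sₕ²/nₕ.
B: 4258²·(1 − 1008/4258)·49000/1008 = 6.7270486 × 10^8.
D: 3679²·(1 − 60/3679)·152000/60 = 3.3729563 × 10^10.
Sum = 3.4402268 × 10^10.
SE = √(3.4402268 × 10^10) = 185480.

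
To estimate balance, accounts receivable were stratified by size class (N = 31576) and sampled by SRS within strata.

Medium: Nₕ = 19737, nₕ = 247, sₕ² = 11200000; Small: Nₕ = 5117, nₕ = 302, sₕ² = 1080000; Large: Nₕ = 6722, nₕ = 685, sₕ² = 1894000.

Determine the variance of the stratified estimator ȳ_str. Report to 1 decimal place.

Var(ȳ_str) = Σₕ Wₕ²(1 − fₕ)sₕ²/nₕ with Wₕ = Nₕ/N, N = 31576.
Medium: Wₕ = 0.62506334; term = 0.62506334²·(1 − 0.01251457)·11200000/247 = 17494.431.
Small: Wₕ = 0.16205346; term = 0.16205346²·(1 − 0.05901896)·1080000/302 = 88.371921.
Large: Wₕ = 0.21288320; term = 0.21288320²·(1 − 0.10190420)·1894000/685 = 112.53688.
Sum = 17695.34.

17695.3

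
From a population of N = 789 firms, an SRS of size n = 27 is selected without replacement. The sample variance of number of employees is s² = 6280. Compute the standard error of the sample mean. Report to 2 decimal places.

Under SRS without replacement, Var(ȳ) = (1 − f)·s²/n with f = n/N = 27/789 = 0.03422053.
Var(ȳ) = (1 − 0.03422053)·6280/27 = 0.96577947·232.59259 = 224.63315.
SE(ȳ) = √(224.63315) = 14.99.

14.99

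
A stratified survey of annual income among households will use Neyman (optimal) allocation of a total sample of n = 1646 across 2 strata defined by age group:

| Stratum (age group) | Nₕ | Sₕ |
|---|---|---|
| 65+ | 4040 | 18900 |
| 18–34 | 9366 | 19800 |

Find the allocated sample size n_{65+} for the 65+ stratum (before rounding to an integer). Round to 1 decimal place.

480.1

Neyman allocation: nₕ = n·NₕSₕ / Σⱼ NⱼSⱼ.
Σ NⱼSⱼ = 4040·18900 + 9366·19800 = 2.618028 × 10^8.
n_{65+} = 1646·4040·18900 / (2.618028 × 10^8) = 480.1.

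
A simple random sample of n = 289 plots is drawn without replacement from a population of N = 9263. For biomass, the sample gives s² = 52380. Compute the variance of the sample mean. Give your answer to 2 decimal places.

175.59

Under SRS without replacement, Var(ȳ) = (1 − f)·s²/n with f = n/N = 289/9263 = 0.03119940.
Var(ȳ) = (1 − 0.03119940)·52380/289 = 0.96880060·181.24567 = 175.59092.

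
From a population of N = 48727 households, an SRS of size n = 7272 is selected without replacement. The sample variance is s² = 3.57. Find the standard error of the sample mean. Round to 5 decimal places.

0.02044

Under SRS without replacement, Var(ȳ) = (1 − f)·s²/n with f = n/N = 7272/48727 = 0.14923964.
Var(ȳ) = (1 − 0.14923964)·3.57/7272 = 0.85076036·4.9092409 × 10^-4 = 4.1765876 × 10^-4.
SE(ȳ) = √(4.1765876 × 10^-4) = 0.02044.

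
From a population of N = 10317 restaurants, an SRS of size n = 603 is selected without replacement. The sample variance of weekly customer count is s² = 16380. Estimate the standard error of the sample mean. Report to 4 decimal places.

Under SRS without replacement, Var(ȳ) = (1 − f)·s²/n with f = n/N = 603/10317 = 0.05844722.
Var(ȳ) = (1 − 0.05844722)·16380/603 = 0.94155278·27.164179 = 25.576508.
SE(ȳ) = √(25.576508) = 5.0573.

5.0573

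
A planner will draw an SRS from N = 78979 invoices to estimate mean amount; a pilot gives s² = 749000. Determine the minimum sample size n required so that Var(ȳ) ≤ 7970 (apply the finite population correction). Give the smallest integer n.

94

Without fpc, n₀ = s²/D = 749000/7970 = 93.9774.
With fpc, (1 − n/N)·s²/n ≤ D requires n ≥ n₀/(1 + n₀/N) = 93.9774/(1 + 93.9774/78979) = 93.8657.
Rounding up, n = 94.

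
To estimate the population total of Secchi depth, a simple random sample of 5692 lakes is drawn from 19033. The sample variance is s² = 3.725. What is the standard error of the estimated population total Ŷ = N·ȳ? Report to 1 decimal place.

Var(Ŷ) = N²·Var(ȳ) = N²·(1 − n/N)·s²/n.
f = 5692/19033 = 0.29905953; Var(ȳ) = 0.70094047·3.725/5692 = 4.5871456 × 10^-4.
Var(Ŷ) = 19033² · (4.5871456 × 10^-4) = 166171.68.
SE(Ŷ) = √(166171.68) = 407.6.

407.6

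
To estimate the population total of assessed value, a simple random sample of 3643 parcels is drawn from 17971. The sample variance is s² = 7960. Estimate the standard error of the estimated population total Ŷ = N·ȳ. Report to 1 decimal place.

23719.5

Var(Ŷ) = N²·Var(ȳ) = N²·(1 − n/N)·s²/n.
f = 3643/17971 = 0.20271549; Var(ȳ) = 0.79728451·7960/3643 = 1.7420765.
Var(Ŷ) = 17971² · 1.7420765 = 5.6261552 × 10^8.
SE(Ŷ) = √(5.6261552 × 10^8) = 23719.5.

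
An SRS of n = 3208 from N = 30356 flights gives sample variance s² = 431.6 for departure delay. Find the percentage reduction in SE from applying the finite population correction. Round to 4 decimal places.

5.4315

f = n/N = 3208/30356 = 0.10567927.
SE_no-fpc = √(s²/n) = 0.36679511; SE_fpc = √((1−f)s²/n) = 0.34687275.
Ratio = √(1−f) = 0.94568532. Reduction = 100·(1 − 0.94568532) = 5.4315%.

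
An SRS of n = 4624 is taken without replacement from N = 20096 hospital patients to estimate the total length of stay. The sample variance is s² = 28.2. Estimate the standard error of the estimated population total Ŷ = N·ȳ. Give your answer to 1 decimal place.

Var(Ŷ) = N²·Var(ȳ) = N²·(1 − n/N)·s²/n.
f = 4624/20096 = 0.23009554; Var(ȳ) = 0.76990446·28.2/4624 = 0.0046953516.
Var(Ŷ) = 20096² · 0.0046953516 = 1.8962141 × 10^6.
SE(Ŷ) = √(1.8962141 × 10^6) = 1377.0.

1377.0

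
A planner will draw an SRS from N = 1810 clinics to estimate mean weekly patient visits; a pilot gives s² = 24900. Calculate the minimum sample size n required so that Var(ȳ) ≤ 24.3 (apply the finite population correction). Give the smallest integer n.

Without fpc, n₀ = s²/D = 24900/24.3 = 1024.6914.
With fpc, (1 − n/N)·s²/n ≤ D requires n ≥ n₀/(1 + n₀/N) = 1024.6914/(1 + 1024.6914/1810) = 654.2834.
Rounding up, n = 655.

655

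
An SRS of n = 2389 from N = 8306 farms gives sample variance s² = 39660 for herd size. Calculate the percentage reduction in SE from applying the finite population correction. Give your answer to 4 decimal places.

15.5976

f = n/N = 2389/8306 = 0.28762340.
SE_no-fpc = √(s²/n) = 4.0744433; SE_fpc = √((1−f)s²/n) = 3.4389281.
Ratio = √(1−f) = 0.84402405. Reduction = 100·(1 − 0.84402405) = 15.5976%.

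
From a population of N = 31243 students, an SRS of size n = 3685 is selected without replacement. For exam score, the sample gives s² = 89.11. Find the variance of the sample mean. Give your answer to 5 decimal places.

0.02133

Under SRS without replacement, Var(ȳ) = (1 − f)·s²/n with f = n/N = 3685/31243 = 0.11794642.
Var(ȳ) = (1 − 0.11794642)·89.11/3685 = 0.88205358·0.024181818 = 0.021329659.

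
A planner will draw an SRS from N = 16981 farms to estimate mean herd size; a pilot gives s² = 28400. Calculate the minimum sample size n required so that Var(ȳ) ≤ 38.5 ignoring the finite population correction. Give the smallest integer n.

738

Without fpc, n₀ = s²/D = 28400/38.5 = 737.6623.
Rounding up, n = 738.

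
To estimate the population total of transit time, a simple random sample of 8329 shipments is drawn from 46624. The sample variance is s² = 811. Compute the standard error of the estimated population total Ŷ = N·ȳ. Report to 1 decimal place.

13185.3

Var(Ŷ) = N²·Var(ȳ) = N²·(1 − n/N)·s²/n.
f = 8329/46624 = 0.17864190; Var(ȳ) = 0.82135810·811/8329 = 0.079976158.
Var(Ŷ) = 46624² · 0.079976158 = 1.7385196 × 10^8.
SE(Ŷ) = √(1.7385196 × 10^8) = 13185.3.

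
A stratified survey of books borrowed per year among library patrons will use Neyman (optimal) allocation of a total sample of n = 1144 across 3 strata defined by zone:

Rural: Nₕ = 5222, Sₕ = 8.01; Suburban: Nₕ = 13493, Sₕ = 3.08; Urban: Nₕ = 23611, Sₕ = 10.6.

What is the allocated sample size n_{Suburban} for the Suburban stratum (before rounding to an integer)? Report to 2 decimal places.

Neyman allocation: nₕ = n·NₕSₕ / Σⱼ NⱼSⱼ.
Σ NⱼSⱼ = 5222·8.01 + 13493·3.08 + 23611·10.6 = 333663.26.
n_{Suburban} = 1144·13493·3.08 / 333663.26 = 142.49.

142.49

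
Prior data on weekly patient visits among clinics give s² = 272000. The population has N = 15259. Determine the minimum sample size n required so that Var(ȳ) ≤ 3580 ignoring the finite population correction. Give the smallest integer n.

Without fpc, n₀ = s²/D = 272000/3580 = 75.9777.
Rounding up, n = 76.

76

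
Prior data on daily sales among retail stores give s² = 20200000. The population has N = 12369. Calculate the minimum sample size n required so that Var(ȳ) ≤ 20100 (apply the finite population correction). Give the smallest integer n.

930

Without fpc, n₀ = s²/D = 20200000/20100 = 1004.9751.
With fpc, (1 − n/N)·s²/n ≤ D requires n ≥ n₀/(1 + n₀/N) = 1004.9751/(1 + 1004.9751/12369) = 929.4572.
Rounding up, n = 930.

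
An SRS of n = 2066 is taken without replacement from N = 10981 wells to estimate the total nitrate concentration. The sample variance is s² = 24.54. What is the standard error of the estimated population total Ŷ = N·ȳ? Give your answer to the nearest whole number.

1078

Var(Ŷ) = N²·Var(ȳ) = N²·(1 − n/N)·s²/n.
f = 2066/10981 = 0.18814316; Var(ȳ) = 0.81185684·24.54/2066 = 0.009643256.
Var(Ŷ) = 10981² · 0.009643256 = 1.1628066 × 10^6.
SE(Ŷ) = √(1.1628066 × 10^6) = 1078.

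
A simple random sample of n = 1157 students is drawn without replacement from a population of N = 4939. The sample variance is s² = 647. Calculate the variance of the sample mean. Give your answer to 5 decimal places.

Under SRS without replacement, Var(ȳ) = (1 − f)·s²/n with f = n/N = 1157/4939 = 0.23425795.
Var(ȳ) = (1 − 0.23425795)·647/1157 = 0.76574205·0.55920484 = 0.42820666.

0.42821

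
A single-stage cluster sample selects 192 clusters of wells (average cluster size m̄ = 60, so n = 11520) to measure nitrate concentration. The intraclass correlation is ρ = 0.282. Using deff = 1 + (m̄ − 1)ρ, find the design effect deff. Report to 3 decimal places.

deff = 1 + (60 − 1)·0.282 = 1 + 16.638 = 17.638.

17.638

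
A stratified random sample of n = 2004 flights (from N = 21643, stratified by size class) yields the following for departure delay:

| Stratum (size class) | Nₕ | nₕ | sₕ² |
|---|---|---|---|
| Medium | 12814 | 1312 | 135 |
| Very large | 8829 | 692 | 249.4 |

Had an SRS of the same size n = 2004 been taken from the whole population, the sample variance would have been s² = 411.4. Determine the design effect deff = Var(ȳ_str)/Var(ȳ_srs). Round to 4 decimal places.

0.4705

Var(ȳ_str) = Σ Wₕ²(1−fₕ)sₕ²/nₕ with Wₕ = Nₕ/21643:
  Medium: (12814/21643)²·(1−1312/12814)·135/1312 = 0.032375993
  Very large: (8829/21643)²·(1−692/8829)·249.4/692 = 0.05527532
  → Var(ȳ_str) = 0.087651313.
Var(ȳ_srs) = (1 − 2004/21643)·411.4/2004 = 0.18628097.
deff = 0.087651313 / 0.18628097 = 0.4705.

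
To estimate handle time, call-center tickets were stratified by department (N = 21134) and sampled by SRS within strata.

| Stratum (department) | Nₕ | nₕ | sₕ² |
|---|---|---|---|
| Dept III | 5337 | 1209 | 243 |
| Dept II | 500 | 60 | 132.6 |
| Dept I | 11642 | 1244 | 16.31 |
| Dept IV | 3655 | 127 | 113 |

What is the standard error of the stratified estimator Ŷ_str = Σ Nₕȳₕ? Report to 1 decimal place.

4239.7

Var(Ŷ_str) = Σₕ Nₕ²(1 − fₕ)sₕ²/nₕ.
Dept III: 5337²·(1 − 1209/5337)·243/1209 = 4.4280943 × 10^6.
Dept II: 500²·(1 − 60/500)·132.6/60 = 486200.
Dept I: 11642²·(1 − 1244/11642)·16.31/1244 = 1.5871245 × 10^6.
Dept IV: 3655²·(1 − 127/3655)·113/127 = 1.1473362 × 10^7.
Sum = 1.7974781 × 10^7.
SE = √(1.7974781 × 10^7) = 4239.7.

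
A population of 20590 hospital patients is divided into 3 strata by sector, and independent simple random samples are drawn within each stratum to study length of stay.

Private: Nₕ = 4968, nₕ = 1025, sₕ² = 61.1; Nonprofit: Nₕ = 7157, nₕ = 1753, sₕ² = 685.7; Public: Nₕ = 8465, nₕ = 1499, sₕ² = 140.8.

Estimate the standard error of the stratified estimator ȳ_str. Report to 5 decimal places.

Var(ȳ_str) = Σₕ Wₕ²(1 − fₕ)sₕ²/nₕ with Wₕ = Nₕ/N, N = 20590.
Private: Wₕ = 0.24128218; term = 0.24128218²·(1 − 0.20632045)·61.1/1025 = 0.0027543112.
Nonprofit: Wₕ = 0.34759592; term = 0.34759592²·(1 − 0.24493503)·685.7/1753 = 0.035685016.
Public: Wₕ = 0.41112190; term = 0.41112190²·(1 − 0.17708210)·140.8/1499 = 0.01306468.
Sum = 0.051504007.
SE = √(0.051504007) = 0.22694.

0.22694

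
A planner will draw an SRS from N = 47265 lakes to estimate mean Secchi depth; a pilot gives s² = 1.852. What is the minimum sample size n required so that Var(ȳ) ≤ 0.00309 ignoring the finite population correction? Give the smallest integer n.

600

Without fpc, n₀ = s²/D = 1.852/0.00309 = 599.3528.
Rounding up, n = 600.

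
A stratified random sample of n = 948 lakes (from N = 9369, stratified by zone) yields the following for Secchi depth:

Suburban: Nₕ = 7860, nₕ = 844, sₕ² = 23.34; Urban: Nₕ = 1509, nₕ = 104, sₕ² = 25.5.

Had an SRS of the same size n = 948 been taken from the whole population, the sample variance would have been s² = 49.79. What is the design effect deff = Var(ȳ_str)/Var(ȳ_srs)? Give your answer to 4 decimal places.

0.4935

Var(ȳ_str) = Σ Wₕ²(1−fₕ)sₕ²/nₕ with Wₕ = Nₕ/9369:
  Suburban: (7860/9369)²·(1−844/7860)·23.34/844 = 0.017373369
  Urban: (1509/9369)²·(1−104/1509)·25.5/104 = 0.005922239
  → Var(ȳ_str) = 0.023295608.
Var(ȳ_srs) = (1 − 948/9369)·49.79/948 = 0.047206763.
deff = 0.023295608 / 0.047206763 = 0.4935.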